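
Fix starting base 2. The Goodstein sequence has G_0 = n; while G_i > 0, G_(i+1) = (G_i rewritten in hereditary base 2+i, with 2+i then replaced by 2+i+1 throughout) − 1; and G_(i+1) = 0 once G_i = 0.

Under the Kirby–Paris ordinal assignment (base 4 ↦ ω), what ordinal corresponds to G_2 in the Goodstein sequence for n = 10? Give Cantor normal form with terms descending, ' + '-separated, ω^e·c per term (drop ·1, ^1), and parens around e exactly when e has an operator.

10 —HB2→ 2^(2 + 1) + 2 —bump→ 3^(3 + 1) + 3 = 84 —(−1)→ 83
83 —HB3→ 3^(3 + 1) + 2 —bump→ 4^(4 + 1) + 2 = 1026 —(−1)→ 1025
1025 —HB4→ 4^(4 + 1) + 1 —bump→ 5^(5 + 1) + 1 = 15626 —(−1)→ 15625

ω^(ω + 1) + 1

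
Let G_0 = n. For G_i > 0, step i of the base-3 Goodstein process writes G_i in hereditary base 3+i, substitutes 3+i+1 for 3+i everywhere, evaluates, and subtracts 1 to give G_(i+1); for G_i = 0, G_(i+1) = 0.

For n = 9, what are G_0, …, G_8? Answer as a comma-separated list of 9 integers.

9, 15, 17, 19, 21, 23, 24, 25, 26

[0] 9 ≡ 3^2 (base 3). Lift 4: 16. −1: 15.
[1] 15 ≡ 3·4 + 3 (base 4). Lift 5: 18. −1: 17.
[2] 17 ≡ 3·5 + 2 (base 5). Lift 6: 20. −1: 19.
[3] 19 ≡ 3·6 + 1 (base 6). Lift 7: 22. −1: 21.
[4] 21 ≡ 3·7 (base 7). Lift 8: 24. −1: 23.
[5] 23 ≡ 2·8 + 7 (base 8). Lift 9: 25. −1: 24.
[6] 24 ≡ 2·9 + 6 (base 9). Lift 10: 26. −1: 25.
[7] 25 ≡ 2·10 + 5 (base 10). Lift 11: 27. −1: 26.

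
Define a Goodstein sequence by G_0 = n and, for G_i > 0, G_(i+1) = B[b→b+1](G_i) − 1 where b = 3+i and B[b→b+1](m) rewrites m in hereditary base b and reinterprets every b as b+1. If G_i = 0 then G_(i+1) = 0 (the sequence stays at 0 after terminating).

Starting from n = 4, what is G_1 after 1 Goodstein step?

4

step 0: 4 = 3 + 1; sub 4 for 3: 4 + 1; = 5; G_1 = 5−1 = 4
step 1: 4 = 4; sub 5 for 4: 5; = 5; G_2 = 5−1 = 4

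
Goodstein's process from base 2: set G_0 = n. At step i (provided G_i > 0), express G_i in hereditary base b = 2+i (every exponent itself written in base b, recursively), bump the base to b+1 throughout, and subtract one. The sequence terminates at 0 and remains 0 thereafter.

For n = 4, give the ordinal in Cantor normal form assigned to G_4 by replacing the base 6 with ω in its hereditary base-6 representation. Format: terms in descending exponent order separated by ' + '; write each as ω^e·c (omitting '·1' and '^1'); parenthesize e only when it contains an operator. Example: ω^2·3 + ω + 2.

ω^2·2 + ω + 5

(0) 4|_2 = 2^2 ↦ 3^3|_3 = 27 ⇒ 26
(1) 26|_3 = 2·3^2 + 2·3 + 2 ↦ 2·4^2 + 2·4 + 2|_4 = 42 ⇒ 41
(2) 41|_4 = 2·4^2 + 2·4 + 1 ↦ 2·5^2 + 2·5 + 1|_5 = 61 ⇒ 60
(3) 60|_5 = 2·5^2 + 2·5 ↦ 2·6^2 + 2·6|_6 = 84 ⇒ 83
(4) 83|_6 = 2·6^2 + 6 + 5 ↦ 2·7^2 + 7 + 5|_7 = 110 ⇒ 109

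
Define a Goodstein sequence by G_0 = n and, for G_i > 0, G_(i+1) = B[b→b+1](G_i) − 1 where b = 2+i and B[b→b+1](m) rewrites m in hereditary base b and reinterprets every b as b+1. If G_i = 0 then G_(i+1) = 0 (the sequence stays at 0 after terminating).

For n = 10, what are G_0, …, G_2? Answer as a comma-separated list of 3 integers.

i=0: 10 = 2^(2 + 1) + 2 (b=2); 2→3: 3^(3 + 1) + 3 = 84; 84−1 = 83
i=1: 83 = 3^(3 + 1) + 2 (b=3); 3→4: 4^(4 + 1) + 2 = 1026; 1026−1 = 1025

10, 83, 1025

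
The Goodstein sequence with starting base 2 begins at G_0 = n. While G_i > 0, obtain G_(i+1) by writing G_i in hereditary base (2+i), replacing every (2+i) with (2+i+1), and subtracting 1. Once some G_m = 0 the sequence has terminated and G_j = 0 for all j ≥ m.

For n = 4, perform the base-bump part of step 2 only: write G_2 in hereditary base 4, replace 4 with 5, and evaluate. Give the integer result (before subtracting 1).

61

G_0 = 4. HB_2(4) = 2^2. Bump = 27. G_1 = 26.
G_1 = 26. HB_3(26) = 2·3^2 + 2·3 + 2. Bump = 42. G_2 = 41.
G_2 = 41. HB_4(41) = 2·4^2 + 2·4 + 1. Bump = 61. G_3 = 60.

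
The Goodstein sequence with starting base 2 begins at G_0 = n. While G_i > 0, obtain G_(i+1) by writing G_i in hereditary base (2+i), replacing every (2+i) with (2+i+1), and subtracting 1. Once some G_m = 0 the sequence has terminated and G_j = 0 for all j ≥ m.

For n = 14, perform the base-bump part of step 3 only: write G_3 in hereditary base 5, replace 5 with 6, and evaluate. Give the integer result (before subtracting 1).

i=0: 14 = 2^(2 + 1) + 2^2 + 2 (b=2); 2→3: 3^(3 + 1) + 3^3 + 3 = 111; 111−1 = 110
i=1: 110 = 3^(3 + 1) + 3^3 + 2 (b=3); 3→4: 4^(4 + 1) + 4^4 + 2 = 1282; 1282−1 = 1281
i=2: 1281 = 4^(4 + 1) + 4^4 + 1 (b=4); 4→5: 5^(5 + 1) + 5^5 + 1 = 18751; 18751−1 = 18750

326592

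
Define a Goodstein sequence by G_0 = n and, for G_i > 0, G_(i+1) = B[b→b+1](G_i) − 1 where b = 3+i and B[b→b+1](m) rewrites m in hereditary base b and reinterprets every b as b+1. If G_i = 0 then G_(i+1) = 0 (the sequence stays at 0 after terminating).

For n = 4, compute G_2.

4

G_0=4  [base 3] 3 + 1  →[3↦4]→  4 + 1 = 5  −1 ⇒ G_1=4
G_1=4  [base 4] 4  →[4↦5]→  5 = 5  −1 ⇒ G_2=4
G_2=4  [base 5] 4  →[5↦6]→  4 = 4  −1 ⇒ G_3=3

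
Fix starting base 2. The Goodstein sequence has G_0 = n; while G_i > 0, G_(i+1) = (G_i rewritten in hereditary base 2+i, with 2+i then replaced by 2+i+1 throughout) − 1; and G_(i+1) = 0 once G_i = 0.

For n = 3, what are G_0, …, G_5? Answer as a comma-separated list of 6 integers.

3, 3, 3, 2, 1, 0

step 0: 3 = 2 + 1; sub 3 for 2: 3 + 1; = 4; G_1 = 4−1 = 3
step 1: 3 = 3; sub 4 for 3: 4; = 4; G_2 = 4−1 = 3
step 2: 3 = 3; sub 5 for 4: 3; = 3; G_3 = 3−1 = 2
step 3: 2 = 2; sub 6 for 5: 2; = 2; G_4 = 2−1 = 1
step 4: 1 = 1; sub 7 for 6: 1; = 1; G_5 = 1−1 = 0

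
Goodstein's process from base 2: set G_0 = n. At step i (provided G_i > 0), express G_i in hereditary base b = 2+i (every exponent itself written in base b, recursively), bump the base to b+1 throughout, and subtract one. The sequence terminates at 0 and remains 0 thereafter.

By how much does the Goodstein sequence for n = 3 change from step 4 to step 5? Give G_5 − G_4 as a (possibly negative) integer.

-1

base 2: 3 = 2 + 1; at 3: 3 + 1 = 4; next = 3
base 3: 3 = 3; at 4: 4 = 4; next = 3
base 4: 3 = 3; at 5: 3 = 3; next = 2
base 5: 2 = 2; at 6: 2 = 2; next = 1
base 6: 1 = 1; at 7: 1 = 1; next = 0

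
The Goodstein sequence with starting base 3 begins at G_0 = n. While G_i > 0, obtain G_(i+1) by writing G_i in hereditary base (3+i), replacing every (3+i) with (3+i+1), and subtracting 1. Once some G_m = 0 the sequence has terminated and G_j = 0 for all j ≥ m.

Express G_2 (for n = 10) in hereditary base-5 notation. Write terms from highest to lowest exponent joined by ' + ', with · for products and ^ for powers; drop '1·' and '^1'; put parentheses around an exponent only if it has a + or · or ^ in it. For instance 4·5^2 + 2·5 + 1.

G_0=10  [base 3] 3^2 + 1  →[3↦4]→  4^2 + 1 = 17  −1 ⇒ G_1=16
G_1=16  [base 4] 4^2  →[4↦5]→  5^2 = 25  −1 ⇒ G_2=24
G_2=24  [base 5] 4·5 + 4  →[5↦6]→  4·6 + 4 = 28  −1 ⇒ G_3=27

4·5 + 4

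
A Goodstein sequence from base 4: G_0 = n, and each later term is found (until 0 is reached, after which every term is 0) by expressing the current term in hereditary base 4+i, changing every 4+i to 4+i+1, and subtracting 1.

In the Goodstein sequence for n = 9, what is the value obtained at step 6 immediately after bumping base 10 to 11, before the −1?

G_0=9  [base 4] 2·4 + 1  →[4↦5]→  2·5 + 1 = 11  −1 ⇒ G_1=10
G_1=10  [base 5] 2·5  →[5↦6]→  2·6 = 12  −1 ⇒ G_2=11
G_2=11  [base 6] 6 + 5  →[6↦7]→  7 + 5 = 12  −1 ⇒ G_3=11
G_3=11  [base 7] 7 + 4  →[7↦8]→  8 + 4 = 12  −1 ⇒ G_4=11
G_4=11  [base 8] 8 + 3  →[8↦9]→  9 + 3 = 12  −1 ⇒ G_5=11
G_5=11  [base 9] 9 + 2  →[9↦10]→  10 + 2 = 12  −1 ⇒ G_6=11
G_6=11  [base 10] 10 + 1  →[10↦11]→  11 + 1 = 12  −1 ⇒ G_7=11

12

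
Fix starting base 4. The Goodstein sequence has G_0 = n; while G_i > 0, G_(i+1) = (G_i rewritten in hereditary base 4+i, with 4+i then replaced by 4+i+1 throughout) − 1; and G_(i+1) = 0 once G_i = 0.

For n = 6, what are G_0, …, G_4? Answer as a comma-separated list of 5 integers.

6 —HB4→ 4 + 2 —bump→ 5 + 2 = 7 —(−1)→ 6
6 —HB5→ 5 + 1 —bump→ 6 + 1 = 7 —(−1)→ 6
6 —HB6→ 6 —bump→ 7 = 7 —(−1)→ 6
6 —HB7→ 6 —bump→ 6 = 6 —(−1)→ 5

6, 6, 6, 6, 5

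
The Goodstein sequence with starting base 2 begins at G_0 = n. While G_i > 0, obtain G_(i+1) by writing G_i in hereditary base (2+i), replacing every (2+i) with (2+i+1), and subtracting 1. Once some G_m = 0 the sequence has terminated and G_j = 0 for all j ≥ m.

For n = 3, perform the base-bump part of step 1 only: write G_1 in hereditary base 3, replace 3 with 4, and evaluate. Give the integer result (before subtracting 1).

3 —HB2→ 2 + 1 —bump→ 3 + 1 = 4 —(−1)→ 3
3 —HB3→ 3 —bump→ 4 = 4 —(−1)→ 3

4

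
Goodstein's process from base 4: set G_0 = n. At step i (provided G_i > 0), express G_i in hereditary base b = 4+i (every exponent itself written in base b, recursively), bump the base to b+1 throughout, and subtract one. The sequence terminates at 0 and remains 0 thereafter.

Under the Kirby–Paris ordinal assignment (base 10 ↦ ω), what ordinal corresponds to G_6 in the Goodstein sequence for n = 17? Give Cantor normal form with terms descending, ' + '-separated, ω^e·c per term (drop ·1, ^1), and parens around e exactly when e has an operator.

ω·5 + 1

(0) 17|_4 = 4^2 + 1 ↦ 5^2 + 1|_5 = 26 ⇒ 25
(1) 25|_5 = 5^2 ↦ 6^2|_6 = 36 ⇒ 35
(2) 35|_6 = 5·6 + 5 ↦ 5·7 + 5|_7 = 40 ⇒ 39
(3) 39|_7 = 5·7 + 4 ↦ 5·8 + 4|_8 = 44 ⇒ 43
(4) 43|_8 = 5·8 + 3 ↦ 5·9 + 3|_9 = 48 ⇒ 47
(5) 47|_9 = 5·9 + 2 ↦ 5·10 + 2|_10 = 52 ⇒ 51
(6) 51|_10 = 5·10 + 1 ↦ 5·11 + 1|_11 = 56 ⇒ 55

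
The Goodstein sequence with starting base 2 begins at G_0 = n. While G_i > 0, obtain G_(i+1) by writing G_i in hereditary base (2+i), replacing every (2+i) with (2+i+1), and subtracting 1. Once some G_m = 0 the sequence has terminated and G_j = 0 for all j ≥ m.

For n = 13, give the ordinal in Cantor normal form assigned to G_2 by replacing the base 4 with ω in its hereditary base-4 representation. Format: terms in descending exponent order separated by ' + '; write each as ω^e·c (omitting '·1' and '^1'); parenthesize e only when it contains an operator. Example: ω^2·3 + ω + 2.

ω^(ω + 1) + ω^3·3 + ω^2·3 + ω·3 + 3

(0) 13|_2 = 2^(2 + 1) + 2^2 + 1 ↦ 3^(3 + 1) + 3^3 + 1|_3 = 109 ⇒ 108
(1) 108|_3 = 3^(3 + 1) + 3^3 ↦ 4^(4 + 1) + 4^4|_4 = 1280 ⇒ 1279
(2) 1279|_4 = 4^(4 + 1) + 3·4^3 + 3·4^2 + 3·4 + 3 ↦ 5^(5 + 1) + 3·5^3 + 3·5^2 + 3·5 + 3|_5 = 16093 ⇒ 16092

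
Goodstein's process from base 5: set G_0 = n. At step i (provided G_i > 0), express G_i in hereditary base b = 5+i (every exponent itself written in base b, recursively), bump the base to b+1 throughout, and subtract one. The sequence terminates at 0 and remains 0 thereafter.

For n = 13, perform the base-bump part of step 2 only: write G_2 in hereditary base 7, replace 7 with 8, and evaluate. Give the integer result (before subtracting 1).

i=0: 13 = 2·5 + 3 (b=5); 5→6: 2·6 + 3 = 15; 15−1 = 14
i=1: 14 = 2·6 + 2 (b=6); 6→7: 2·7 + 2 = 16; 16−1 = 15

17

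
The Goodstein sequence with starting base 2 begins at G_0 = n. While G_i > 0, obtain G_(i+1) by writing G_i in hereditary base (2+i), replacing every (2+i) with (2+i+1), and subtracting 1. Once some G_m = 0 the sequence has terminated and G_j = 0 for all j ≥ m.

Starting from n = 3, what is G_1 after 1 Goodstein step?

3

3 —HB2→ 2 + 1 —bump→ 3 + 1 = 4 —(−1)→ 3
3 —HB3→ 3 —bump→ 4 = 4 —(−1)→ 3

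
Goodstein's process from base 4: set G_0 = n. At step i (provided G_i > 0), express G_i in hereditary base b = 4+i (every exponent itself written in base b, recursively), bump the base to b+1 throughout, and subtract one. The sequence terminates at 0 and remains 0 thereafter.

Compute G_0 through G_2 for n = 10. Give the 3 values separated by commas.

10, 11, 12

(0) 10|_4 = 2·4 + 2 ↦ 2·5 + 2|_5 = 12 ⇒ 11
(1) 11|_5 = 2·5 + 1 ↦ 2·6 + 1|_6 = 13 ⇒ 12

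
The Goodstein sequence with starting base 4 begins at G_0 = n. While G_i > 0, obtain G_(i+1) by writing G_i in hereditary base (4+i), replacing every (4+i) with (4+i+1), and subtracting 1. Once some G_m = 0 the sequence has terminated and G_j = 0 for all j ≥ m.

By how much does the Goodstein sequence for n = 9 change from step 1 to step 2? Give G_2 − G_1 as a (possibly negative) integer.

1

base 4: 9 = 2·4 + 1; at 5: 2·5 + 1 = 11; next = 10
base 5: 10 = 2·5; at 6: 2·6 = 12; next = 11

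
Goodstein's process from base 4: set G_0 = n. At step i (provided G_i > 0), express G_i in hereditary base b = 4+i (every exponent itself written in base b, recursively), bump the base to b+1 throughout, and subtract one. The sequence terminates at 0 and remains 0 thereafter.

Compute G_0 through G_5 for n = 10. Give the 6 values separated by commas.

10 —HB4→ 2·4 + 2 —bump→ 2·5 + 2 = 12 —(−1)→ 11
11 —HB5→ 2·5 + 1 —bump→ 2·6 + 1 = 13 —(−1)→ 12
12 —HB6→ 2·6 —bump→ 2·7 = 14 —(−1)→ 13
13 —HB7→ 7 + 6 —bump→ 8 + 6 = 14 —(−1)→ 13
13 —HB8→ 8 + 5 —bump→ 9 + 5 = 14 —(−1)→ 13

10, 11, 12, 13, 13, 13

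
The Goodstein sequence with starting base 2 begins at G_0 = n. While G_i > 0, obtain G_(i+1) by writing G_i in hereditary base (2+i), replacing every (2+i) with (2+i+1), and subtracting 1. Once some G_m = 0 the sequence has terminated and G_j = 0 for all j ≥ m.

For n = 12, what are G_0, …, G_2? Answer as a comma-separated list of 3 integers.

(0) 12|_2 = 2^(2 + 1) + 2^2 ↦ 3^(3 + 1) + 3^3|_3 = 108 ⇒ 107
(1) 107|_3 = 3^(3 + 1) + 2·3^2 + 2·3 + 2 ↦ 4^(4 + 1) + 2·4^2 + 2·4 + 2|_4 = 1066 ⇒ 1065

12, 107, 1065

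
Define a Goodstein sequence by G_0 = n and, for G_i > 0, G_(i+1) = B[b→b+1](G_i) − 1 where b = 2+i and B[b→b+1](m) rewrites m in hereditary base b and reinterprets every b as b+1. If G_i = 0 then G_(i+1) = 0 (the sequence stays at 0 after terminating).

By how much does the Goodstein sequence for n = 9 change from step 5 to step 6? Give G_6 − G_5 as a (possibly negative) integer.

[0] 9 ≡ 2^(2 + 1) + 1 (base 2). Lift 3: 82. −1: 81.
[1] 81 ≡ 3^(3 + 1) (base 3). Lift 4: 1024. −1: 1023.
[2] 1023 ≡ 3·4^4 + 3·4^3 + 3·4^2 + 3·4 + 3 (base 4). Lift 5: 9843. −1: 9842.
[3] 9842 ≡ 3·5^5 + 3·5^3 + 3·5^2 + 3·5 + 2 (base 5). Lift 6: 140744. −1: 140743.
[4] 140743 ≡ 3·6^6 + 3·6^3 + 3·6^2 + 3·6 + 1 (base 6). Lift 7: 2471827. −1: 2471826.
[5] 2471826 ≡ 3·7^7 + 3·7^3 + 3·7^2 + 3·7 (base 7). Lift 8: 50333400. −1: 50333399.

47861573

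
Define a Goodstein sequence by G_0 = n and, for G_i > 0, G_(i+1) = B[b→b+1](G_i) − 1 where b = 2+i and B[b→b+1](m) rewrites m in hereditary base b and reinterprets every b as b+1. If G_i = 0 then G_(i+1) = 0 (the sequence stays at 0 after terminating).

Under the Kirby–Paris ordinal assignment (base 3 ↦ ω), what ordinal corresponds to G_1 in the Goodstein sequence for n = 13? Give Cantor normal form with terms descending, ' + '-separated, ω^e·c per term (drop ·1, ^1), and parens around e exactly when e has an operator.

13 —HB2→ 2^(2 + 1) + 2^2 + 1 —bump→ 3^(3 + 1) + 3^3 + 1 = 109 —(−1)→ 108
108 —HB3→ 3^(3 + 1) + 3^3 —bump→ 4^(4 + 1) + 4^4 = 1280 —(−1)→ 1279

ω^(ω + 1) + ω^ω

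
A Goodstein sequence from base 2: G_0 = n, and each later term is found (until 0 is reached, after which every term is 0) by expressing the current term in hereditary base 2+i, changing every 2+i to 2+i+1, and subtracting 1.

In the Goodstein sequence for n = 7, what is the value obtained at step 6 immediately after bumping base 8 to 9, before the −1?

37665880

7 —HB2→ 2^2 + 2 + 1 —bump→ 3^3 + 3 + 1 = 31 —(−1)→ 30
30 —HB3→ 3^3 + 3 —bump→ 4^4 + 4 = 260 —(−1)→ 259
259 —HB4→ 4^4 + 3 —bump→ 5^5 + 3 = 3128 —(−1)→ 3127
3127 —HB5→ 5^5 + 2 —bump→ 6^6 + 2 = 46658 —(−1)→ 46657
46657 —HB6→ 6^6 + 1 —bump→ 7^7 + 1 = 823544 —(−1)→ 823543
823543 —HB7→ 7^7 —bump→ 8^8 = 16777216 —(−1)→ 16777215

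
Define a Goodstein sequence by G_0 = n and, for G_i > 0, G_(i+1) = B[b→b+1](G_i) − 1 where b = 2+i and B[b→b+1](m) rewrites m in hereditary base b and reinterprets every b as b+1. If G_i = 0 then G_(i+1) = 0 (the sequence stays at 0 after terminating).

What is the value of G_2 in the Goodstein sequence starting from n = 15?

1283

step 0: 15 = 2^(2 + 1) + 2^2 + 2 + 1; sub 3 for 2: 3^(3 + 1) + 3^3 + 3 + 1; = 112; G_1 = 112−1 = 111
step 1: 111 = 3^(3 + 1) + 3^3 + 3; sub 4 for 3: 4^(4 + 1) + 4^4 + 4; = 1284; G_2 = 1284−1 = 1283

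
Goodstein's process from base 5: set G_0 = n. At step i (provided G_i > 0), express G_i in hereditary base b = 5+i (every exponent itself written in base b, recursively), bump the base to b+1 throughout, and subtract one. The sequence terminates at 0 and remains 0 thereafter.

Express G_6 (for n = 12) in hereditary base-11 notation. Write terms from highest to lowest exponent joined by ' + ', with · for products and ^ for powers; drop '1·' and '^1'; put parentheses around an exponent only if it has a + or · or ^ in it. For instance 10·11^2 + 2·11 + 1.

12 —HB5→ 2·5 + 2 —bump→ 2·6 + 2 = 14 —(−1)→ 13
13 —HB6→ 2·6 + 1 —bump→ 2·7 + 1 = 15 —(−1)→ 14
14 —HB7→ 2·7 —bump→ 2·8 = 16 —(−1)→ 15
15 —HB8→ 8 + 7 —bump→ 9 + 7 = 16 —(−1)→ 15
15 —HB9→ 9 + 6 —bump→ 10 + 6 = 16 —(−1)→ 15
15 —HB10→ 10 + 5 —bump→ 11 + 5 = 16 —(−1)→ 15

11 + 4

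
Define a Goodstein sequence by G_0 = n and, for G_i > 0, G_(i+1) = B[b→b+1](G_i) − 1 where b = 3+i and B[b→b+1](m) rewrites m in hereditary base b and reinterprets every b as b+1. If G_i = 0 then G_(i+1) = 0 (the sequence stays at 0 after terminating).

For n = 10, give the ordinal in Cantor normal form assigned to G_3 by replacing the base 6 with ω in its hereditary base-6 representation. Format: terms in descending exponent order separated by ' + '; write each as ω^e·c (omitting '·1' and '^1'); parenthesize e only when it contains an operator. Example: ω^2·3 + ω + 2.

step 0: 10 = 3^2 + 1; sub 4 for 3: 4^2 + 1; = 17; G_1 = 17−1 = 16
step 1: 16 = 4^2; sub 5 for 4: 5^2; = 25; G_2 = 25−1 = 24
step 2: 24 = 4·5 + 4; sub 6 for 5: 4·6 + 4; = 28; G_3 = 28−1 = 27
step 3: 27 = 4·6 + 3; sub 7 for 6: 4·7 + 3; = 31; G_4 = 31−1 = 30

ω·4 + 3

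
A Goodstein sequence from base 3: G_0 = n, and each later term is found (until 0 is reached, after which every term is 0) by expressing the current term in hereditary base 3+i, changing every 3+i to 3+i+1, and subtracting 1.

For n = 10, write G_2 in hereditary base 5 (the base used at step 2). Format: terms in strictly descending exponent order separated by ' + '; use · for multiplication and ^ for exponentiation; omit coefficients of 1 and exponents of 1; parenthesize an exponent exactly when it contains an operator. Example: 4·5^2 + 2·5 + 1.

4·5 + 4

step 0: 10 = 3^2 + 1; sub 4 for 3: 4^2 + 1; = 17; G_1 = 17−1 = 16
step 1: 16 = 4^2; sub 5 for 4: 5^2; = 25; G_2 = 25−1 = 24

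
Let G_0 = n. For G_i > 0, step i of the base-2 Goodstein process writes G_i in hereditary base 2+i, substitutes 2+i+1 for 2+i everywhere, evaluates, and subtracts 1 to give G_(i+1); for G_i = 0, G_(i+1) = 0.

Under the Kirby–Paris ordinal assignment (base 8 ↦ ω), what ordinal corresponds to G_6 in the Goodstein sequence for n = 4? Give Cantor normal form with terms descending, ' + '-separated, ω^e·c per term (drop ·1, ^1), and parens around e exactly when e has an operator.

G_0 = 4. HB_2(4) = 2^2. Bump = 27. G_1 = 26.
G_1 = 26. HB_3(26) = 2·3^2 + 2·3 + 2. Bump = 42. G_2 = 41.
G_2 = 41. HB_4(41) = 2·4^2 + 2·4 + 1. Bump = 61. G_3 = 60.
G_3 = 60. HB_5(60) = 2·5^2 + 2·5. Bump = 84. G_4 = 83.
G_4 = 83. HB_6(83) = 2·6^2 + 6 + 5. Bump = 110. G_5 = 109.
G_5 = 109. HB_7(109) = 2·7^2 + 7 + 4. Bump = 140. G_6 = 139.
G_6 = 139. HB_8(139) = 2·8^2 + 8 + 3. Bump = 174. G_7 = 173.

ω^2·2 + ω + 3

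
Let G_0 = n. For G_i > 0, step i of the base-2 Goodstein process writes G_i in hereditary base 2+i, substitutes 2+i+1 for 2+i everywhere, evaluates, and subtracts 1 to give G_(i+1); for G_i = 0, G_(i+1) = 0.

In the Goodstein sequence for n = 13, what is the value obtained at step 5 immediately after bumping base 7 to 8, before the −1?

134219480

step 0: 13 = 2^(2 + 1) + 2^2 + 1; sub 3 for 2: 3^(3 + 1) + 3^3 + 1; = 109; G_1 = 109−1 = 108
step 1: 108 = 3^(3 + 1) + 3^3; sub 4 for 3: 4^(4 + 1) + 4^4; = 1280; G_2 = 1280−1 = 1279
step 2: 1279 = 4^(4 + 1) + 3·4^3 + 3·4^2 + 3·4 + 3; sub 5 for 4: 5^(5 + 1) + 3·5^3 + 3·5^2 + 3·5 + 3; = 16093; G_3 = 16093−1 = 16092
step 3: 16092 = 5^(5 + 1) + 3·5^3 + 3·5^2 + 3·5 + 2; sub 6 for 5: 6^(6 + 1) + 3·6^3 + 3·6^2 + 3·6 + 2; = 280712; G_4 = 280712−1 = 280711
step 4: 280711 = 6^(6 + 1) + 3·6^3 + 3·6^2 + 3·6 + 1; sub 7 for 6: 7^(7 + 1) + 3·7^3 + 3·7^2 + 3·7 + 1; = 5765999; G_5 = 5765999−1 = 5765998
step 5: 5765998 = 7^(7 + 1) + 3·7^3 + 3·7^2 + 3·7; sub 8 for 7: 8^(8 + 1) + 3·8^3 + 3·8^2 + 3·8; = 134219480; G_6 = 134219480−1 = 134219479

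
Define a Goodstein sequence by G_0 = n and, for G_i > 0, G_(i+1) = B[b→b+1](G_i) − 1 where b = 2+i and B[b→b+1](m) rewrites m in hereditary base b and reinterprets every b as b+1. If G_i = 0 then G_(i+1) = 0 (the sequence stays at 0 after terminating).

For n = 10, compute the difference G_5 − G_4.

10 —HB2→ 2^(2 + 1) + 2 —bump→ 3^(3 + 1) + 3 = 84 —(−1)→ 83
83 —HB3→ 3^(3 + 1) + 2 —bump→ 4^(4 + 1) + 2 = 1026 —(−1)→ 1025
1025 —HB4→ 4^(4 + 1) + 1 —bump→ 5^(5 + 1) + 1 = 15626 —(−1)→ 15625
15625 —HB5→ 5^(5 + 1) —bump→ 6^(6 + 1) = 279936 —(−1)→ 279935
279935 —HB6→ 5·6^6 + 5·6^5 + 5·6^4 + 5·6^3 + 5·6^2 + 5·6 + 5 —bump→ 5·7^7 + 5·7^5 + 5·7^4 + 5·7^3 + 5·7^2 + 5·7 + 5 = 4215755 —(−1)→ 4215754

3935819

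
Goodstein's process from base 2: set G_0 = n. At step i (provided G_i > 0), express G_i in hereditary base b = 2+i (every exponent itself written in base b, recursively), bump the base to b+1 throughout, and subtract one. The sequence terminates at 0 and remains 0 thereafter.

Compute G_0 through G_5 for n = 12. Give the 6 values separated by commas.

12, 107, 1065, 15685, 280019, 5764910

G_0 = 12. HB_2(12) = 2^(2 + 1) + 2^2. Bump = 108. G_1 = 107.
G_1 = 107. HB_3(107) = 3^(3 + 1) + 2·3^2 + 2·3 + 2. Bump = 1066. G_2 = 1065.
G_2 = 1065. HB_4(1065) = 4^(4 + 1) + 2·4^2 + 2·4 + 1. Bump = 15686. G_3 = 15685.
G_3 = 15685. HB_5(15685) = 5^(5 + 1) + 2·5^2 + 2·5. Bump = 280020. G_4 = 280019.
G_4 = 280019. HB_6(280019) = 6^(6 + 1) + 2·6^2 + 6 + 5. Bump = 5764911. G_5 = 5764910.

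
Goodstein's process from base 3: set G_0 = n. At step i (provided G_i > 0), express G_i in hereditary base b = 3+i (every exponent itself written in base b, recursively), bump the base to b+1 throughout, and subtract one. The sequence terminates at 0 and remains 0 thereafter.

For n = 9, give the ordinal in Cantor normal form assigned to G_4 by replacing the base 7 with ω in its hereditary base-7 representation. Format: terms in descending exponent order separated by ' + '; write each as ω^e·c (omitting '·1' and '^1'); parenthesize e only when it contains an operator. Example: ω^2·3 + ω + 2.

ω·3

base 3: 9 = 3^2; at 4: 4^2 = 16; next = 15
base 4: 15 = 3·4 + 3; at 5: 3·5 + 3 = 18; next = 17
base 5: 17 = 3·5 + 2; at 6: 3·6 + 2 = 20; next = 19
base 6: 19 = 3·6 + 1; at 7: 3·7 + 1 = 22; next = 21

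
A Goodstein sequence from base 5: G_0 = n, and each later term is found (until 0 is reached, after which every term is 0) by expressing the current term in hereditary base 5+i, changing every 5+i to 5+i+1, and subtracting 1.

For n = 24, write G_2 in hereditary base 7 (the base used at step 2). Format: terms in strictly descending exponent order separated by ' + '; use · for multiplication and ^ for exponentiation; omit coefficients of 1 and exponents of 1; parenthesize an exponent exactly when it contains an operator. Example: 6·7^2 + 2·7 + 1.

[0] 24 ≡ 4·5 + 4 (base 5). Lift 6: 28. −1: 27.
[1] 27 ≡ 4·6 + 3 (base 6). Lift 7: 31. −1: 30.
[2] 30 ≡ 4·7 + 2 (base 7). Lift 8: 34. −1: 33.

4·7 + 2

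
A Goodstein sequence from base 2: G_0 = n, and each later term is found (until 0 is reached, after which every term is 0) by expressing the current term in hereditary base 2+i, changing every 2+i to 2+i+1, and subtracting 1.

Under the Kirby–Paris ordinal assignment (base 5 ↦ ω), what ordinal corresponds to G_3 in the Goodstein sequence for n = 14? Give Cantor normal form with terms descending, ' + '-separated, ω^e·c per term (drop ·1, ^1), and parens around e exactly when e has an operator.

14 —HB2→ 2^(2 + 1) + 2^2 + 2 —bump→ 3^(3 + 1) + 3^3 + 3 = 111 —(−1)→ 110
110 —HB3→ 3^(3 + 1) + 3^3 + 2 —bump→ 4^(4 + 1) + 4^4 + 2 = 1282 —(−1)→ 1281
1281 —HB4→ 4^(4 + 1) + 4^4 + 1 —bump→ 5^(5 + 1) + 5^5 + 1 = 18751 —(−1)→ 18750
18750 —HB5→ 5^(5 + 1) + 5^5 —bump→ 6^(6 + 1) + 6^6 = 326592 —(−1)→ 326591

ω^(ω + 1) + ω^ω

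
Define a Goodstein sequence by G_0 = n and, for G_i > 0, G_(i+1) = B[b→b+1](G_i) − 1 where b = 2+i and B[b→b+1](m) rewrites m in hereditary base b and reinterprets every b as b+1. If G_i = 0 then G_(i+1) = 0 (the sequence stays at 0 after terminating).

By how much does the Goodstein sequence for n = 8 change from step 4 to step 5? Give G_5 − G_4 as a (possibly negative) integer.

1553800

base 2: 8 = 2^(2 + 1); at 3: 3^(3 + 1) = 81; next = 80
base 3: 80 = 2·3^3 + 2·3^2 + 2·3 + 2; at 4: 2·4^4 + 2·4^2 + 2·4 + 2 = 554; next = 553
base 4: 553 = 2·4^4 + 2·4^2 + 2·4 + 1; at 5: 2·5^5 + 2·5^2 + 2·5 + 1 = 6311; next = 6310
base 5: 6310 = 2·5^5 + 2·5^2 + 2·5; at 6: 2·6^6 + 2·6^2 + 2·6 = 93396; next = 93395
base 6: 93395 = 2·6^6 + 2·6^2 + 6 + 5; at 7: 2·7^7 + 2·7^2 + 7 + 5 = 1647196; next = 1647195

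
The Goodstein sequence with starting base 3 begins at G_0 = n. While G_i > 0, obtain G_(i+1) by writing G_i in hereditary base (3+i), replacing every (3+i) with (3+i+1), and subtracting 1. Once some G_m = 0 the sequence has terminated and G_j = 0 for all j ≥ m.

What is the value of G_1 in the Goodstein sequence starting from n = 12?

19

G_0=12  [base 3] 3^2 + 3  →[3↦4]→  4^2 + 4 = 20  −1 ⇒ G_1=19
G_1=19  [base 4] 4^2 + 3  →[4↦5]→  5^2 + 3 = 28  −1 ⇒ G_2=27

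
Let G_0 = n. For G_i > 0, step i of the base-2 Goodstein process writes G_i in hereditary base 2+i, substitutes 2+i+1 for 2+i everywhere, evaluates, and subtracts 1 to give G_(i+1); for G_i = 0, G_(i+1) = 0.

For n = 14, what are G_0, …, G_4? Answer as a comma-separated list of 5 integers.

14, 110, 1281, 18750, 326591

base 2: 14 = 2^(2 + 1) + 2^2 + 2; at 3: 3^(3 + 1) + 3^3 + 3 = 111; next = 110
base 3: 110 = 3^(3 + 1) + 3^3 + 2; at 4: 4^(4 + 1) + 4^4 + 2 = 1282; next = 1281
base 4: 1281 = 4^(4 + 1) + 4^4 + 1; at 5: 5^(5 + 1) + 5^5 + 1 = 18751; next = 18750
base 5: 18750 = 5^(5 + 1) + 5^5; at 6: 6^(6 + 1) + 6^6 = 326592; next = 326591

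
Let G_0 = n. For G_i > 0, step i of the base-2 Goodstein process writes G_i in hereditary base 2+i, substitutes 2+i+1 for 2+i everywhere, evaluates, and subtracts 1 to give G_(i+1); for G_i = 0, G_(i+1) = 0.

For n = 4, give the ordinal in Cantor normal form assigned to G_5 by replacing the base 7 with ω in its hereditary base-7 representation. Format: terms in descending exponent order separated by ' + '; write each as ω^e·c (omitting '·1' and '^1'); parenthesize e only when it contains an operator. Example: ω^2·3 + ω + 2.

ω^2·2 + ω + 4

G_0 = 4. HB_2(4) = 2^2. Bump = 27. G_1 = 26.
G_1 = 26. HB_3(26) = 2·3^2 + 2·3 + 2. Bump = 42. G_2 = 41.
G_2 = 41. HB_4(41) = 2·4^2 + 2·4 + 1. Bump = 61. G_3 = 60.
G_3 = 60. HB_5(60) = 2·5^2 + 2·5. Bump = 84. G_4 = 83.
G_4 = 83. HB_6(83) = 2·6^2 + 6 + 5. Bump = 110. G_5 = 109.
G_5 = 109. HB_7(109) = 2·7^2 + 7 + 4. Bump = 140. G_6 = 139.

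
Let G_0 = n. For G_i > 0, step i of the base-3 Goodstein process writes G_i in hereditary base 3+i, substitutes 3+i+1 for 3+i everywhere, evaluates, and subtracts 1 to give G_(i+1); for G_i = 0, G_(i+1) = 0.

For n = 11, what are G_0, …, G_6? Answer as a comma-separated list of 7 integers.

(0) 11|_3 = 3^2 + 2 ↦ 4^2 + 2|_4 = 18 ⇒ 17
(1) 17|_4 = 4^2 + 1 ↦ 5^2 + 1|_5 = 26 ⇒ 25
(2) 25|_5 = 5^2 ↦ 6^2|_6 = 36 ⇒ 35
(3) 35|_6 = 5·6 + 5 ↦ 5·7 + 5|_7 = 40 ⇒ 39
(4) 39|_7 = 5·7 + 4 ↦ 5·8 + 4|_8 = 44 ⇒ 43
(5) 43|_8 = 5·8 + 3 ↦ 5·9 + 3|_9 = 48 ⇒ 47

11, 17, 25, 35, 39, 43, 47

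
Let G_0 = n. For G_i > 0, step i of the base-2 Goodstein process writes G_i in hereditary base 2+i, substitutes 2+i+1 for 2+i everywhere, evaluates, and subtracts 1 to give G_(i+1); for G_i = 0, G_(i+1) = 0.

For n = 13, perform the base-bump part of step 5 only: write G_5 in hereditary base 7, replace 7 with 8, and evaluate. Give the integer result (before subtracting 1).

G_0=13  [base 2] 2^(2 + 1) + 2^2 + 1  →[2↦3]→  3^(3 + 1) + 3^3 + 1 = 109  −1 ⇒ G_1=108
G_1=108  [base 3] 3^(3 + 1) + 3^3  →[3↦4]→  4^(4 + 1) + 4^4 = 1280  −1 ⇒ G_2=1279
G_2=1279  [base 4] 4^(4 + 1) + 3·4^3 + 3·4^2 + 3·4 + 3  →[4↦5]→  5^(5 + 1) + 3·5^3 + 3·5^2 + 3·5 + 3 = 16093  −1 ⇒ G_3=16092
G_3=16092  [base 5] 5^(5 + 1) + 3·5^3 + 3·5^2 + 3·5 + 2  →[5↦6]→  6^(6 + 1) + 3·6^3 + 3·6^2 + 3·6 + 2 = 280712  −1 ⇒ G_4=280711
G_4=280711  [base 6] 6^(6 + 1) + 3·6^3 + 3·6^2 + 3·6 + 1  →[6↦7]→  7^(7 + 1) + 3·7^3 + 3·7^2 + 3·7 + 1 = 5765999  −1 ⇒ G_5=5765998

134219480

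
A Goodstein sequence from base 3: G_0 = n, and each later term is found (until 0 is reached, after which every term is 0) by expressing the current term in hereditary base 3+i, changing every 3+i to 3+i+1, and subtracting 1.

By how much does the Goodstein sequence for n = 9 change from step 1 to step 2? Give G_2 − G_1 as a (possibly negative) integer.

2

G_0 = 9. HB_3(9) = 3^2. Bump = 16. G_1 = 15.
G_1 = 15. HB_4(15) = 3·4 + 3. Bump = 18. G_2 = 17.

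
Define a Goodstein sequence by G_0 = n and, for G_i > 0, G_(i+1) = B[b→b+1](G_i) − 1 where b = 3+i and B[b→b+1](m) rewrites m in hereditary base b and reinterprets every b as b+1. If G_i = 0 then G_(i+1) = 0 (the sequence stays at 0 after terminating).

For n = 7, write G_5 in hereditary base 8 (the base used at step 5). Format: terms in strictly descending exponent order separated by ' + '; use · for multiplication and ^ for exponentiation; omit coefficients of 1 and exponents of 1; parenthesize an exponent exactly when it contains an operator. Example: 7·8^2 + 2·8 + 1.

(0) 7|_3 = 2·3 + 1 ↦ 2·4 + 1|_4 = 9 ⇒ 8
(1) 8|_4 = 2·4 ↦ 2·5|_5 = 10 ⇒ 9
(2) 9|_5 = 5 + 4 ↦ 6 + 4|_6 = 10 ⇒ 9
(3) 9|_6 = 6 + 3 ↦ 7 + 3|_7 = 10 ⇒ 9
(4) 9|_7 = 7 + 2 ↦ 8 + 2|_8 = 10 ⇒ 9
(5) 9|_8 = 8 + 1 ↦ 9 + 1|_9 = 10 ⇒ 9

8 + 1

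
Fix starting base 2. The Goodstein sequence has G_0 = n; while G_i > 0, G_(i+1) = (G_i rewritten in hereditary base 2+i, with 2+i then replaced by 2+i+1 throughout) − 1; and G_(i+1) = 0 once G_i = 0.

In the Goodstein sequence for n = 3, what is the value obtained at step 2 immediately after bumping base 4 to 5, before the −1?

G_0 = 3. HB_2(3) = 2 + 1. Bump = 4. G_1 = 3.
G_1 = 3. HB_3(3) = 3. Bump = 4. G_2 = 3.

3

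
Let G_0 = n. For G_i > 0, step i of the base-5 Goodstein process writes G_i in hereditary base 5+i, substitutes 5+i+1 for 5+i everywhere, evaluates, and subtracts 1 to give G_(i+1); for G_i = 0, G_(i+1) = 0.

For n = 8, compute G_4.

8

base 5: 8 = 5 + 3; at 6: 6 + 3 = 9; next = 8
base 6: 8 = 6 + 2; at 7: 7 + 2 = 9; next = 8
base 7: 8 = 7 + 1; at 8: 8 + 1 = 9; next = 8
base 8: 8 = 8; at 9: 9 = 9; next = 8
base 9: 8 = 8; at 10: 8 = 8; next = 7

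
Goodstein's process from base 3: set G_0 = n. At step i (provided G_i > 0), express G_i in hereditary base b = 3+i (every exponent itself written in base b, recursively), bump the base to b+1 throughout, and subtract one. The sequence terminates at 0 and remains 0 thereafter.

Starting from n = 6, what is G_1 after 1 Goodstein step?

i=0: 6 = 2·3 (b=3); 3→4: 2·4 = 8; 8−1 = 7
i=1: 7 = 4 + 3 (b=4); 4→5: 5 + 3 = 8; 8−1 = 7

7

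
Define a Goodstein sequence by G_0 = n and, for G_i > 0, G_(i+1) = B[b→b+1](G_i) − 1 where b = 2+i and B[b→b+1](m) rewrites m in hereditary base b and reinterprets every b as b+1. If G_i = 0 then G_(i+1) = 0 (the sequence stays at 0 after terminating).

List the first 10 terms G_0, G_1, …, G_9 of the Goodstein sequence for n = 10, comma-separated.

10, 83, 1025, 15625, 279935, 4215754, 84073323, 1937434592, 50000555551, 1426559238830

(0) 10|_2 = 2^(2 + 1) + 2 ↦ 3^(3 + 1) + 3|_3 = 84 ⇒ 83
(1) 83|_3 = 3^(3 + 1) + 2 ↦ 4^(4 + 1) + 2|_4 = 1026 ⇒ 1025
(2) 1025|_4 = 4^(4 + 1) + 1 ↦ 5^(5 + 1) + 1|_5 = 15626 ⇒ 15625
(3) 15625|_5 = 5^(5 + 1) ↦ 6^(6 + 1)|_6 = 279936 ⇒ 279935
(4) 279935|_6 = 5·6^6 + 5·6^5 + 5·6^4 + 5·6^3 + 5·6^2 + 5·6 + 5 ↦ 5·7^7 + 5·7^5 + 5·7^4 + 5·7^3 + 5·7^2 + 5·7 + 5|_7 = 4215755 ⇒ 4215754
(5) 4215754|_7 = 5·7^7 + 5·7^5 + 5·7^4 + 5·7^3 + 5·7^2 + 5·7 + 4 ↦ 5·8^8 + 5·8^5 + 5·8^4 + 5·8^3 + 5·8^2 + 5·8 + 4|_8 = 84073324 ⇒ 84073323
(6) 84073323|_8 = 5·8^8 + 5·8^5 + 5·8^4 + 5·8^3 + 5·8^2 + 5·8 + 3 ↦ 5·9^9 + 5·9^5 + 5·9^4 + 5·9^3 + 5·9^2 + 5·9 + 3|_9 = 1937434593 ⇒ 1937434592
(7) 1937434592|_9 = 5·9^9 + 5·9^5 + 5·9^4 + 5·9^3 + 5·9^2 + 5·9 + 2 ↦ 5·10^10 + 5·10^5 + 5·10^4 + 5·10^3 + 5·10^2 + 5·10 + 2|_10 = 50000555552 ⇒ 50000555551
(8) 50000555551|_10 = 5·10^10 + 5·10^5 + 5·10^4 + 5·10^3 + 5·10^2 + 5·10 + 1 ↦ 5·11^11 + 5·11^5 + 5·11^4 + 5·11^3 + 5·11^2 + 5·11 + 1|_11 = 1426559238831 ⇒ 1426559238830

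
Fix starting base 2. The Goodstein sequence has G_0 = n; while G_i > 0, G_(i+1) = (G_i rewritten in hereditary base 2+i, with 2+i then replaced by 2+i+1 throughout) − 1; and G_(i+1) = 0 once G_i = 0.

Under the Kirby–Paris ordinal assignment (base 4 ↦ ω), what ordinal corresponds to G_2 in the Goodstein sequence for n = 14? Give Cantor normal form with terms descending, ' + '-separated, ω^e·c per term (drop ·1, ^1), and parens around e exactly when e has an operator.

ω^(ω + 1) + ω^ω + 1

14 —HB2→ 2^(2 + 1) + 2^2 + 2 —bump→ 3^(3 + 1) + 3^3 + 3 = 111 —(−1)→ 110
110 —HB3→ 3^(3 + 1) + 3^3 + 2 —bump→ 4^(4 + 1) + 4^4 + 2 = 1282 —(−1)→ 1281
1281 —HB4→ 4^(4 + 1) + 4^4 + 1 —bump→ 5^(5 + 1) + 5^5 + 1 = 18751 —(−1)→ 18750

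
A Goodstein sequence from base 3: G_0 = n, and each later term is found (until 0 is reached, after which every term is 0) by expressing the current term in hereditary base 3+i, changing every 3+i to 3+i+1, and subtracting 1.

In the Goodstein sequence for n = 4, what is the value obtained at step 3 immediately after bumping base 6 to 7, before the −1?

3

G_0=4  [base 3] 3 + 1  →[3↦4]→  4 + 1 = 5  −1 ⇒ G_1=4
G_1=4  [base 4] 4  →[4↦5]→  5 = 5  −1 ⇒ G_2=4
G_2=4  [base 5] 4  →[5↦6]→  4 = 4  −1 ⇒ G_3=3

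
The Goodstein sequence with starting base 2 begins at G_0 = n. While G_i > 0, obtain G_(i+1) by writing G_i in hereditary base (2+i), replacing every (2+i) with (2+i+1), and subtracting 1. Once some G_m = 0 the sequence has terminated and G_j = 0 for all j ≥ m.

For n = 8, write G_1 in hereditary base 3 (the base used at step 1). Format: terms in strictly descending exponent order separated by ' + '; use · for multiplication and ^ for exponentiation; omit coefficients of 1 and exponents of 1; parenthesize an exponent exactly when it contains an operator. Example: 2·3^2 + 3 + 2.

2·3^3 + 2·3^2 + 2·3 + 2

G_0=8  [base 2] 2^(2 + 1)  →[2↦3]→  3^(3 + 1) = 81  −1 ⇒ G_1=80
G_1=80  [base 3] 2·3^3 + 2·3^2 + 2·3 + 2  →[3↦4]→  2·4^4 + 2·4^2 + 2·4 + 2 = 554  −1 ⇒ G_2=553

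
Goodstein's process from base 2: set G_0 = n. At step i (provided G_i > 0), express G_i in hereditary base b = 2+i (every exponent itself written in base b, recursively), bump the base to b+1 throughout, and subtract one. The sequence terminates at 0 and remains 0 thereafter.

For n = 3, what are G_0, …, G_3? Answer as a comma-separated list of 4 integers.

3, 3, 3, 2

base 2: 3 = 2 + 1; at 3: 3 + 1 = 4; next = 3
base 3: 3 = 3; at 4: 4 = 4; next = 3
base 4: 3 = 3; at 5: 3 = 3; next = 2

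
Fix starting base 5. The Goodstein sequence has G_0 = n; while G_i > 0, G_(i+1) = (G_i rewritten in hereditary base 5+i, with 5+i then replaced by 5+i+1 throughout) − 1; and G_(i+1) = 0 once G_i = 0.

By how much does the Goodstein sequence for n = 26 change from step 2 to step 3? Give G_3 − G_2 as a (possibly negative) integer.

5

i=0: 26 = 5^2 + 1 (b=5); 5→6: 6^2 + 1 = 37; 37−1 = 36
i=1: 36 = 6^2 (b=6); 6→7: 7^2 = 49; 49−1 = 48
i=2: 48 = 6·7 + 6 (b=7); 7→8: 6·8 + 6 = 54; 54−1 = 53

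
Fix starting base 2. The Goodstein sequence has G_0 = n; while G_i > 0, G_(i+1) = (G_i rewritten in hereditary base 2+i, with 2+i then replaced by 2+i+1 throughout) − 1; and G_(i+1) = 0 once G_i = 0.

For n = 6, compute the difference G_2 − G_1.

228

(0) 6|_2 = 2^2 + 2 ↦ 3^3 + 3|_3 = 30 ⇒ 29
(1) 29|_3 = 3^3 + 2 ↦ 4^4 + 2|_4 = 258 ⇒ 257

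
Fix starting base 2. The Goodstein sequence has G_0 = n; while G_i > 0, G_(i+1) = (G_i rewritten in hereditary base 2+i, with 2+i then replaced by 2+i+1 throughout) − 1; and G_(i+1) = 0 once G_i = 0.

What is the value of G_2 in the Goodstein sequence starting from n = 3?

G_0=3  [base 2] 2 + 1  →[2↦3]→  3 + 1 = 4  −1 ⇒ G_1=3
G_1=3  [base 3] 3  →[3↦4]→  4 = 4  −1 ⇒ G_2=3

3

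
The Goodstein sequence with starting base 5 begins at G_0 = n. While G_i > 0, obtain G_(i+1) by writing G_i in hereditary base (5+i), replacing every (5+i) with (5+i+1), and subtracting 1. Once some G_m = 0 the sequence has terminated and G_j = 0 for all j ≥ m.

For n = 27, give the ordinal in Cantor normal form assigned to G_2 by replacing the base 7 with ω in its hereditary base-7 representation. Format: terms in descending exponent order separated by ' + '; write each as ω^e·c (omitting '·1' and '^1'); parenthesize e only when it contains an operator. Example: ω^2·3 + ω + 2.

ω^2

27 —HB5→ 5^2 + 2 —bump→ 6^2 + 2 = 38 —(−1)→ 37
37 —HB6→ 6^2 + 1 —bump→ 7^2 + 1 = 50 —(−1)→ 49
49 —HB7→ 7^2 —bump→ 8^2 = 64 —(−1)→ 63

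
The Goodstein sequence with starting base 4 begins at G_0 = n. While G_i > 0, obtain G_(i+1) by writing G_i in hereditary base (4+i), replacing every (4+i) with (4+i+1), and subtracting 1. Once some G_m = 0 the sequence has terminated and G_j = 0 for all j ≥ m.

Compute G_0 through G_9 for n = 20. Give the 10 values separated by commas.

i=0: 20 = 4^2 + 4 (b=4); 4→5: 5^2 + 5 = 30; 30−1 = 29
i=1: 29 = 5^2 + 4 (b=5); 5→6: 6^2 + 4 = 40; 40−1 = 39
i=2: 39 = 6^2 + 3 (b=6); 6→7: 7^2 + 3 = 52; 52−1 = 51
i=3: 51 = 7^2 + 2 (b=7); 7→8: 8^2 + 2 = 66; 66−1 = 65
i=4: 65 = 8^2 + 1 (b=8); 8→9: 9^2 + 1 = 82; 82−1 = 81
i=5: 81 = 9^2 (b=9); 9→10: 10^2 = 100; 100−1 = 99
i=6: 99 = 9·10 + 9 (b=10); 10→11: 9·11 + 9 = 108; 108−1 = 107
i=7: 107 = 9·11 + 8 (b=11); 11→12: 9·12 + 8 = 116; 116−1 = 115
i=8: 115 = 9·12 + 7 (b=12); 12→13: 9·13 + 7 = 124; 124−1 = 123

20, 29, 39, 51, 65, 81, 99, 107, 115, 123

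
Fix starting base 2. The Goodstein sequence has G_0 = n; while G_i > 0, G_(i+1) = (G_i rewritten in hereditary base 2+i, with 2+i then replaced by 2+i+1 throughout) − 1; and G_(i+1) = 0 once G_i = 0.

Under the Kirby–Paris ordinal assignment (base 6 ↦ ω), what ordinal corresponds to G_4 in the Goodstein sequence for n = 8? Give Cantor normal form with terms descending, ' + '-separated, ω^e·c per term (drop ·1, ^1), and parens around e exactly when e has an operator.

step 0: 8 = 2^(2 + 1); sub 3 for 2: 3^(3 + 1); = 81; G_1 = 81−1 = 80
step 1: 80 = 2·3^3 + 2·3^2 + 2·3 + 2; sub 4 for 3: 2·4^4 + 2·4^2 + 2·4 + 2; = 554; G_2 = 554−1 = 553
step 2: 553 = 2·4^4 + 2·4^2 + 2·4 + 1; sub 5 for 4: 2·5^5 + 2·5^2 + 2·5 + 1; = 6311; G_3 = 6311−1 = 6310
step 3: 6310 = 2·5^5 + 2·5^2 + 2·5; sub 6 for 5: 2·6^6 + 2·6^2 + 2·6; = 93396; G_4 = 93396−1 = 93395
step 4: 93395 = 2·6^6 + 2·6^2 + 6 + 5; sub 7 for 6: 2·7^7 + 2·7^2 + 7 + 5; = 1647196; G_5 = 1647196−1 = 1647195

ω^ω·2 + ω^2·2 + ω + 5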